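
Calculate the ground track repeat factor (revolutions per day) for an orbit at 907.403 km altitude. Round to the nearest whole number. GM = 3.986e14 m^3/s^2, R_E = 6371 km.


r = 7.278403e+06 m
T = 2*pi*sqrt(r^3/mu) = 6179.6712 s = 102.9945 min
revs/day = 1440 / 102.9945 = 13.9813
Rounded: 14 revolutions per day

14 revolutions per day


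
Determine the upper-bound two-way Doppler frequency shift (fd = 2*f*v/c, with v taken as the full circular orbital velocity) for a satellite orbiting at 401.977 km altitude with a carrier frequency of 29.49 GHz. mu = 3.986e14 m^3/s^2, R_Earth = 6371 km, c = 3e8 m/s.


r = 6.772977e+06 m
v = sqrt(mu/r) = 7671.4745 m/s (worst-case radial velocity)
f = 29.49 GHz = 2.949e+10 Hz
fd = 2*f*v/c = 2*2.949e+10*7671.4745/3.0e+08
fd = 1.5082119e+06 Hz

1.5082e+06 Hz


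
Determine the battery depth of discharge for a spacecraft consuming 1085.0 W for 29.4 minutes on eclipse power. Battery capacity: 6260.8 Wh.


E_used = P * t / 60 = 1085.0 * 29.4 / 60 = 531.6500 Wh
DOD = E_used / E_total * 100 = 531.6500 / 6260.8 * 100
DOD = 8.4917 %

8.4917 %


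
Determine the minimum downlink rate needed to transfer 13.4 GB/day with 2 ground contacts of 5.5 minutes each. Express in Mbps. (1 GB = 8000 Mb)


total contact time = 2 * 5.5 * 60 = 660.0000 s
data = 13.4 GB = 107200.0000 Mb
rate = 107200.0000 / 660.0000 = 162.4242 Mbps

162.4242 Mbps


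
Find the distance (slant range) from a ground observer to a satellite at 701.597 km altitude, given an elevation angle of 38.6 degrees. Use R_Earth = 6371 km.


h = 701.597 km, el = 38.6 deg
d = -R_E*sin(el) + sqrt((R_E*sin(el))^2 + 2*R_E*h + h^2)
d = -6371.0000*sin(0.6736971) + sqrt((6371.0000*0.6238796)^2 + 2*6371.0000*701.597 + 701.597^2)
d = 1048.2623 km

1048.2623 km


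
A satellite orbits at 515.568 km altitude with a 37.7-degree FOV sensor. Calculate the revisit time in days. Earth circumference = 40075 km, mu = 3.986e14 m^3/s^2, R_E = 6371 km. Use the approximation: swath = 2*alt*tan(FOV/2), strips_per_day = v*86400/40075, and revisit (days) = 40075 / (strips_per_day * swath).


swath = 2*515.568*tan(0.3289946) = 352.0317 km
v = sqrt(mu/r) = 7607.9426 m/s = 7.6079 km/s
strips/day = v*86400/40075 = 7.6079*86400/40075 = 16.4024
coverage/day = strips * swath = 16.4024 * 352.0317 = 5774.1660 km
revisit = 40075 / 5774.1660 = 6.9404 days

6.9404 days


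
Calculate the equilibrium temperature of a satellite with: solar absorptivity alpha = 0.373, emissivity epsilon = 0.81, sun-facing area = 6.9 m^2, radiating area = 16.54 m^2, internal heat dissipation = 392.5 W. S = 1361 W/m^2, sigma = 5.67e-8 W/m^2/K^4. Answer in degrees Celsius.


Numerator = alpha*S*A_sun + Q_int = 0.373*1361*6.9 + 392.5 = 3895.3057 W
Denominator = eps*sigma*A_rad = 0.81*5.67e-8*16.54 = 7.5963258e-07 W/K^4
T^4 = 5.1278813e+09 K^4
T = 267.5990 K = -5.5510 C

-5.5510 degrees Celsius


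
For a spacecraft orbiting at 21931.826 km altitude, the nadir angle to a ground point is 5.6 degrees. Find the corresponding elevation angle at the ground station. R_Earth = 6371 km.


r = R_E + alt = 28302.8260 km
Law of sines in the satellite / Earth-center / ground-point triangle:
  sin(nadir)/R_E = sin(90 + el)/r  =>  cos(el) = (r/R_E)*sin(nadir)
cos(el) = (28302.8260 / 6371.0000) * sin(5.6 deg) = 0.4335068
el = arccos(0.4335068) = 64.3097 deg
(Earth-central angle = 90 - nadir - el = 20.0903 deg)

64.3097 degrees


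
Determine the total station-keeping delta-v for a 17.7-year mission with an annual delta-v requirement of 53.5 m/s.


dV = rate * years = 53.5 * 17.7
dV = 946.9500 m/s

946.9500 m/s


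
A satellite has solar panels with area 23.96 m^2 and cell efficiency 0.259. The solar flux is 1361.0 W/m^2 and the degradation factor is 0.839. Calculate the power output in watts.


P = area * eta * S * degradation
P = 23.96 * 0.259 * 1361.0 * 0.839
P = 7086.0900 W

7086.0900 W


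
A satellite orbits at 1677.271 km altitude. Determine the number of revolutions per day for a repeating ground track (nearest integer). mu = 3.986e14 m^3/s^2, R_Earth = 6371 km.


r = 8.048271e+06 m
T = 2*pi*sqrt(r^3/mu) = 7185.6343 s = 119.7606 min
revs/day = 1440 / 119.7606 = 12.0240
Rounded: 12 revolutions per day

12 revolutions per day


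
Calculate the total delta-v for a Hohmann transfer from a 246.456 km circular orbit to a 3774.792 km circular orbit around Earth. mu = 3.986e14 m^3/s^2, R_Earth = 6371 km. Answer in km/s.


r1 = 6617.4560 km = 6.617456e+06 m
r2 = 10145.7920 km = 1.0145792e+07 m
dv1 = sqrt(mu/r1)*(sqrt(2*r2/(r1+r2)) - 1) = 777.8045 m/s
dv2 = sqrt(mu/r2)*(1 - sqrt(2*r1/(r1+r2))) = 698.5687 m/s
total dv = |dv1| + |dv2| = 777.8045 + 698.5687 = 1476.3732 m/s = 1.4764 km/s

1.4764 km/s


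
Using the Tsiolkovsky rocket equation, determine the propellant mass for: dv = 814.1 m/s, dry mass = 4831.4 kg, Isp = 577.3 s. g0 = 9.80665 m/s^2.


ve = Isp * g0 = 577.3 * 9.80665 = 5661.379045 m/s
mass ratio = exp(dv/ve) = exp(814.1/5661.379045) = 1.15465187
m_prop = m_dry * (mr - 1) = 4831.4 * (1.15465187 - 1)
m_prop = 747.1850 kg

747.1850 kg


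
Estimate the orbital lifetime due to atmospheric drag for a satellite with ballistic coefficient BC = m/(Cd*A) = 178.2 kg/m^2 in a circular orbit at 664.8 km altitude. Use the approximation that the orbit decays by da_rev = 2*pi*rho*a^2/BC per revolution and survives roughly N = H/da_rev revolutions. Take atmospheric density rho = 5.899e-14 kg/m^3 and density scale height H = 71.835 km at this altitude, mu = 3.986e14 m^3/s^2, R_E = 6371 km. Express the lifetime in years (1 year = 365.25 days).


a = R_E + alt = 7035.8000 km = 7.0358e+06 m
da_rev = 2*pi*rho*a^2/BC = 2*pi*5.899e-14*(7.0358e+06)^2/178.2 = 0.102962134 m per revolution
N = H/da_rev = 71835.0000 m / 0.102962134 m = 697683.6731 revolutions
P = 2*pi*sqrt(a^3/mu) = 5873.2901 s
lifetime = N*P = 697683.6731 * 5873.2901 = 4.0976986e+09 s = 47427.0669 days
years = 47427.0669 / 365.25 = 129.8482 years

129.8482 years


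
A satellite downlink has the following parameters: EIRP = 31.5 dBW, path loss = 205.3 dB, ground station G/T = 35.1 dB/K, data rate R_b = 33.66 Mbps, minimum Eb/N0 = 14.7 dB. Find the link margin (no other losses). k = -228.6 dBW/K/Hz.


C/N0 = EIRP - FSPL + G/T - k = 31.5 - 205.3 + 35.1 - (-228.6)
C/N0 = 89.9000 dB-Hz
R_b = 33.66 Mbps = 3.366e+07 bps -> 10*log10(R_b) = 75.2711 dB-Hz
Eb/N0 = C/N0 - 10*log10(R_b) = 89.9000 - 75.2711 = 14.6289 dB
Margin = Eb/N0 - Eb/N0_req = 14.6289 - 14.7 = -0.07114112 dB (negative margin: link does not close)

-0.0711 dB


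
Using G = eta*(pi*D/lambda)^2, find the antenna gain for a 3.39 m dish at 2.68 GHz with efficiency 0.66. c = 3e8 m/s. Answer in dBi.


lambda = c/f = 3e8 / 2.68e+09 = 0.1119403 m
G = eta*(pi*D/lambda)^2 = 0.66*(pi*3.39/0.1119403)^2
G = 5974.0679 (linear)
G = 10*log10(5974.0679) = 37.7627 dBi

37.7627 dBi


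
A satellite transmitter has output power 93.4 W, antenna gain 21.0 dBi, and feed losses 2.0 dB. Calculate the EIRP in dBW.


Pt = 93.4 W = 19.7035 dBW
EIRP = Pt_dBW + Gt - losses = 19.7035 + 21.0 - 2.0 = 38.7035 dBW

38.7035 dBW


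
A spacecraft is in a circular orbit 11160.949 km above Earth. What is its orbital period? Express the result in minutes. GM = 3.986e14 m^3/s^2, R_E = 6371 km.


r = 17531.9490 km = 1.7531949e+07 m
T = 2*pi*sqrt(r^3/mu) = 2*pi*sqrt(5.3887818e+21 / 3.986e14)
T = 23102.3692 s = 385.0395 min

385.0395 minutes


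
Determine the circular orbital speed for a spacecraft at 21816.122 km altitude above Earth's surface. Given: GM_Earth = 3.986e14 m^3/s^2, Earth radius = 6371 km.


r = R_E + alt = 6371.0 + 21816.122 = 28187.1220 km = 2.8187122e+07 m
v = sqrt(mu/r) = sqrt(3.986e14 / 2.8187122e+07) = 3760.4800 m/s = 3.7605 km/s

3.7605 km/s


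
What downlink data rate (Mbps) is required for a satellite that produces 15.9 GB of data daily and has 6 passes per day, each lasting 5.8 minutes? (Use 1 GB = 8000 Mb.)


total contact time = 6 * 5.8 * 60 = 2088.0000 s
data = 15.9 GB = 127200.0000 Mb
rate = 127200.0000 / 2088.0000 = 60.9195 Mbps

60.9195 Mbps


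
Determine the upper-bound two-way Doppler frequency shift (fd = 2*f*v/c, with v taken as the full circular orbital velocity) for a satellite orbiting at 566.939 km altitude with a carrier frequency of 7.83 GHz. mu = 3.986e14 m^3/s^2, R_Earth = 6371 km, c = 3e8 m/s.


r = 6.937939e+06 m
v = sqrt(mu/r) = 7579.7243 m/s (worst-case radial velocity)
f = 7.83 GHz = 7.83e+09 Hz
fd = 2*f*v/c = 2*7.83e+09*7579.7243/3.0e+08
fd = 395661.6080 Hz

395661.6080 Hz


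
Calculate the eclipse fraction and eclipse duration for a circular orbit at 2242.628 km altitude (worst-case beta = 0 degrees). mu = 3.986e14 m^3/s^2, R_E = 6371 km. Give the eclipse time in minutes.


r = 8613.6280 km
T = 132.5987 min
Eclipse fraction = arcsin(R_E/r)/pi = arcsin(6371.0000/8613.6280)/pi
= arcsin(0.7396419)/pi = 0.2650051
Eclipse duration = 0.2650051 * 132.5987 = 35.1393 min

35.1393 minutes


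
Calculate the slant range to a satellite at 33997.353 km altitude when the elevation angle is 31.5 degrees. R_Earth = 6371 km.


h = 33997.353 km, el = 31.5 deg
d = -R_E*sin(el) + sqrt((R_E*sin(el))^2 + 2*R_E*h + h^2)
d = -6371.0000*sin(0.5497787) + sqrt((6371.0000*0.5224986)^2 + 2*6371.0000*33997.353 + 33997.353^2)
d = 36672.3547 km

36672.3547 km


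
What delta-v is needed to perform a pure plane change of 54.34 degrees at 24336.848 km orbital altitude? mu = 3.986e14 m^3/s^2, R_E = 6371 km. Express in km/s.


r = 30707.8480 km = 3.0707848e+07 m
V = sqrt(mu/r) = 3602.8315 m/s
di = 54.34 deg = 0.9484119 rad
dV = 2*V*sin(di/2) = 2*3602.8315*sin(0.474206)
dV = 3290.3375 m/s = 3.2903 km/s

3.2903 km/s


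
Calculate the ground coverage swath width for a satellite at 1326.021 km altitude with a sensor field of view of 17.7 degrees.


FOV = 17.7 deg = 0.3089233 rad
swath = 2 * alt * tan(FOV/2) = 2 * 1326.021 * tan(0.1544616)
swath = 2 * 1326.021 * 0.1557019
swath = 412.9279 km

412.9279 km


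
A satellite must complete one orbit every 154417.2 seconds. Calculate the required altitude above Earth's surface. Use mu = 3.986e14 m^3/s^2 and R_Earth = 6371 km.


T = 154417.2 s
r = (mu*T^2/(4*pi^2))^(1/3) = (3.986e14 * 154417.2^2 / (4*pi^2))^(1/3)
r = 6.2209441e+07 m = 62209.4414 km
alt = r - R_E = 62209.4414 - 6371 = 55838.4414 km

55838.4414 km


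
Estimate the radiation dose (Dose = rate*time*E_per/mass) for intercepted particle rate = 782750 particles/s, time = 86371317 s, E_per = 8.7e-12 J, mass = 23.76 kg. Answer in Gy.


Total energy deposited = rate * time * E_per
  = 782750 * 86371317 * 8.7e-12 = 588.1822 J
Dose = E_total / mass = 588.1822 / 23.76
Dose = 24.7551 Gy

24.7551 Gy


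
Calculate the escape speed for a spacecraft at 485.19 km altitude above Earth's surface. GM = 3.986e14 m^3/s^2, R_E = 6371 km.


r = 6371.0 + 485.19 = 6856.1900 km = 6.85619e+06 m
v_esc = sqrt(2*mu/r) = sqrt(2*3.986e14 / 6.85619e+06)
v_esc = 10783.0650 m/s = 10.7831 km/s

10.7831 km/s


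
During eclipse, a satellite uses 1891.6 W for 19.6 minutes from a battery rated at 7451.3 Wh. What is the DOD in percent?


E_used = P * t / 60 = 1891.6 * 19.6 / 60 = 617.9227 Wh
DOD = E_used / E_total * 100 = 617.9227 / 7451.3 * 100
DOD = 8.2928 %

8.2928 %


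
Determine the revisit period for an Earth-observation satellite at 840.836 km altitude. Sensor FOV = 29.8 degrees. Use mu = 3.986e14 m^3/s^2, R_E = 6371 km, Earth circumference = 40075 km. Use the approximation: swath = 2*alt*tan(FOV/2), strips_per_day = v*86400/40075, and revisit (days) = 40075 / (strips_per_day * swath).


swath = 2*840.836*tan(0.2600541) = 447.4583 km
v = sqrt(mu/r) = 7434.3966 m/s = 7.4344 km/s
strips/day = v*86400/40075 = 7.4344*86400/40075 = 16.0282
coverage/day = strips * swath = 16.0282 * 447.4583 = 7171.9710 km
revisit = 40075 / 7171.9710 = 5.5877 days

5.5877 days


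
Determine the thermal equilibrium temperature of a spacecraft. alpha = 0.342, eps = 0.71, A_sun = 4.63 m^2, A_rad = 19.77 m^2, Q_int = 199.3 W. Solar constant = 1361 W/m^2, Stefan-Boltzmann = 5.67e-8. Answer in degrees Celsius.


Numerator = alpha*S*A_sun + Q_int = 0.342*1361*4.63 + 199.3 = 2354.3891 W
Denominator = eps*sigma*A_rad = 0.71*5.67e-8*19.77 = 7.9588089e-07 W/K^4
T^4 = 2.9582179e+09 K^4
T = 233.2156 K = -39.9344 C

-39.9344 degrees Celsius


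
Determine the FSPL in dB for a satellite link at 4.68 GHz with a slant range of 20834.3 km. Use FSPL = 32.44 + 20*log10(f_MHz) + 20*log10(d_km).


f = 4.68 GHz = 4680.0000 MHz
d = 20834.3 km
FSPL = 32.44 + 20*log10(4680.0000) + 20*log10(20834.3)
FSPL = 32.44 + 73.4049 + 86.3756
FSPL = 192.2205 dB

192.2205 dB


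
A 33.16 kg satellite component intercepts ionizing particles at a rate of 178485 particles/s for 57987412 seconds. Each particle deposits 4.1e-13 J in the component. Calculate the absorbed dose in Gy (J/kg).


Total energy deposited = rate * time * E_per
  = 178485 * 57987412 * 4.1e-13 = 4.2435 J
Dose = E_total / mass = 4.2435 / 33.16
Dose = 0.127969 Gy

0.1280 Gy


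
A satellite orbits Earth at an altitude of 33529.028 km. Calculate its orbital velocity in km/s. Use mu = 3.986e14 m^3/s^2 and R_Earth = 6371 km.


r = R_E + alt = 6371.0 + 33529.028 = 39900.0280 km = 3.9900028e+07 m
v = sqrt(mu/r) = sqrt(3.986e14 / 3.9900028e+07) = 3160.6911 m/s = 3.1607 km/s

3.1607 km/s


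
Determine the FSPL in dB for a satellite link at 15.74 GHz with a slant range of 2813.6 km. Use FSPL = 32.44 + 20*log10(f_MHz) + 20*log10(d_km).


f = 15.74 GHz = 15740.0000 MHz
d = 2813.6 km
FSPL = 32.44 + 20*log10(15740.0000) + 20*log10(2813.6)
FSPL = 32.44 + 83.9401 + 68.9852
FSPL = 185.3653 dB

185.3653 dB


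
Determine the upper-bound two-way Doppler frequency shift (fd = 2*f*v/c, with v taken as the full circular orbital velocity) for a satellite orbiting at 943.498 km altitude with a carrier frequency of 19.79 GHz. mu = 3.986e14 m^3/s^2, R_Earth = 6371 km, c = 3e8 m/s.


r = 7.314498e+06 m
v = sqrt(mu/r) = 7382.0398 m/s (worst-case radial velocity)
f = 19.79 GHz = 1.979e+10 Hz
fd = 2*f*v/c = 2*1.979e+10*7382.0398/3.0e+08
fd = 973937.1223 Hz

973937.1223 Hz


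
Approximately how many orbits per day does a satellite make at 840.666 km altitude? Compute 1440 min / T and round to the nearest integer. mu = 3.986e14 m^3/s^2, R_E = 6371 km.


r = 7.211666e+06 m
T = 2*pi*sqrt(r^3/mu) = 6094.8725 s = 101.5812 min
revs/day = 1440 / 101.5812 = 14.1759
Rounded: 14 revolutions per day

14 revolutions per day


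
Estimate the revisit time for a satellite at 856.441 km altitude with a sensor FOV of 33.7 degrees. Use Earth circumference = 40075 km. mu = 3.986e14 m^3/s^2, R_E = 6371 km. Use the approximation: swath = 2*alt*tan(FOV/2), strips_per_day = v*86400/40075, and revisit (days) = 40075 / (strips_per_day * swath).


swath = 2*856.441*tan(0.294088) = 518.7810 km
v = sqrt(mu/r) = 7426.3664 m/s = 7.4264 km/s
strips/day = v*86400/40075 = 7.4264*86400/40075 = 16.0109
coverage/day = strips * swath = 16.0109 * 518.7810 = 8306.1671 km
revisit = 40075 / 8306.1671 = 4.8247 days

4.8247 days


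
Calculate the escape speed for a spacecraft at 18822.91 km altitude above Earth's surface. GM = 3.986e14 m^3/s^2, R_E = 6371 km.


r = 6371.0 + 18822.91 = 25193.9100 km = 2.519391e+07 m
v_esc = sqrt(2*mu/r) = sqrt(2*3.986e14 / 2.519391e+07)
v_esc = 5625.1727 m/s = 5.6252 km/s

5.6252 km/s


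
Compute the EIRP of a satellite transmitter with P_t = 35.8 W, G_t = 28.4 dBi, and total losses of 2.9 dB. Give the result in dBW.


Pt = 35.8 W = 15.5388 dBW
EIRP = Pt_dBW + Gt - losses = 15.5388 + 28.4 - 2.9 = 41.0388 dBW

41.0388 dBW


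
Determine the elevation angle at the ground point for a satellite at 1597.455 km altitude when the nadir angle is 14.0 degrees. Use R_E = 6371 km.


r = R_E + alt = 7968.4550 km
Law of sines in the satellite / Earth-center / ground-point triangle:
  sin(nadir)/R_E = sin(90 + el)/r  =>  cos(el) = (r/R_E)*sin(nadir)
cos(el) = (7968.4550 / 6371.0000) * sin(14.0 deg) = 0.302581
el = arccos(0.302581) = 72.3873 deg
(Earth-central angle = 90 - nadir - el = 3.6127 deg)

72.3873 degrees


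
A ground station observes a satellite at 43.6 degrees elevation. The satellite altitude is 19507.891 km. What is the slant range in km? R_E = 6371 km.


h = 19507.891 km, el = 43.6 deg
d = -R_E*sin(el) + sqrt((R_E*sin(el))^2 + 2*R_E*h + h^2)
d = -6371.0000*sin(0.7609636) + sqrt((6371.0000*0.6896195)^2 + 2*6371.0000*19507.891 + 19507.891^2)
d = 21070.7380 km

21070.7380 km


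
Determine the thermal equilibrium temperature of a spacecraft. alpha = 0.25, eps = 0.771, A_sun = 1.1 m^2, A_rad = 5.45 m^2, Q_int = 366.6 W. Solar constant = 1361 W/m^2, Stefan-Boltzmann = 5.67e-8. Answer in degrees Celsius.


Numerator = alpha*S*A_sun + Q_int = 0.25*1361*1.1 + 366.6 = 740.8750 W
Denominator = eps*sigma*A_rad = 0.771*5.67e-8*5.45 = 2.3825057e-07 W/K^4
T^4 = 3.1096464e+09 K^4
T = 236.1445 K = -37.0055 C

-37.0055 degrees Celsius


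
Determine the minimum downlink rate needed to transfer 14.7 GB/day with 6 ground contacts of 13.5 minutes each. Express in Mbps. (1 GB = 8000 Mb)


total contact time = 6 * 13.5 * 60 = 4860.0000 s
data = 14.7 GB = 117600.0000 Mb
rate = 117600.0000 / 4860.0000 = 24.1975 Mbps

24.1975 Mbps


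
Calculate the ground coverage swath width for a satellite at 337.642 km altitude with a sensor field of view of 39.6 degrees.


FOV = 39.6 deg = 0.6911504 rad
swath = 2 * alt * tan(FOV/2) = 2 * 337.642 * tan(0.3455752)
swath = 2 * 337.642 * 0.3600222
swath = 243.1172 km

243.1172 km


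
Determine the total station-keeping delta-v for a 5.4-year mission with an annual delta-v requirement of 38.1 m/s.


dV = rate * years = 38.1 * 5.4
dV = 205.7400 m/s

205.7400 m/s


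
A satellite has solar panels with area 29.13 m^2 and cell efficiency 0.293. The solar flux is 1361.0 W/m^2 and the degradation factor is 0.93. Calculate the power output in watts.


P = area * eta * S * degradation
P = 29.13 * 0.293 * 1361.0 * 0.93
P = 10803.1195 W

10803.1195 W


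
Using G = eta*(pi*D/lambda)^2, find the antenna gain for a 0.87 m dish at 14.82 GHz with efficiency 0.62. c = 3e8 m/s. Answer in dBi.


lambda = c/f = 3e8 / 1.482e+10 = 0.02024291 m
G = eta*(pi*D/lambda)^2 = 0.62*(pi*0.87/0.02024291)^2
G = 11302.7426 (linear)
G = 10*log10(11302.7426) = 40.5318 dBi

40.5318 dBi


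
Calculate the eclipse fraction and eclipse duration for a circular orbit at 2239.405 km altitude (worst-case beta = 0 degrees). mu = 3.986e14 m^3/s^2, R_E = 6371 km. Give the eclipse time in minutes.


r = 8610.4050 km
T = 132.5242 min
Eclipse fraction = arcsin(R_E/r)/pi = arcsin(6371.0000/8610.4050)/pi
= arcsin(0.7399187)/pi = 0.2651361
Eclipse duration = 0.2651361 * 132.5242 = 35.1370 min

35.1370 minutes


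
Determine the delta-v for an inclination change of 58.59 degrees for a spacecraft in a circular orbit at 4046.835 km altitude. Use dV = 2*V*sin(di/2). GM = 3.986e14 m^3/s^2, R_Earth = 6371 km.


r = 10417.8350 km = 1.0417835e+07 m
V = sqrt(mu/r) = 6185.5726 m/s
di = 58.59 deg = 1.0226 rad
dV = 2*V*sin(di/2) = 2*6185.5726*sin(0.5112942)
dV = 6053.2799 m/s = 6.0533 km/s

6.0533 km/s


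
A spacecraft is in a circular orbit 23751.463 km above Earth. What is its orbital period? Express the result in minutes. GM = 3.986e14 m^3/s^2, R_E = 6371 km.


r = 30122.4630 km = 3.0122463e+07 m
T = 2*pi*sqrt(r^3/mu) = 2*pi*sqrt(2.7332002e+22 / 3.986e14)
T = 52029.1751 s = 867.1529 min

867.1529 minutes


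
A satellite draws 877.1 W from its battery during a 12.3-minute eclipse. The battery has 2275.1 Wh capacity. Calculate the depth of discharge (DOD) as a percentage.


E_used = P * t / 60 = 877.1 * 12.3 / 60 = 179.8055 Wh
DOD = E_used / E_total * 100 = 179.8055 / 2275.1 * 100
DOD = 7.9032 %

7.9032 %


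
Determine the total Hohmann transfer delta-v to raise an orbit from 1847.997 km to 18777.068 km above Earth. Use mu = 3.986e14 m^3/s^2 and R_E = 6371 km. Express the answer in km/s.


r1 = 8218.9970 km = 8.218997e+06 m
r2 = 25148.0680 km = 2.5148068e+07 m
dv1 = sqrt(mu/r1)*(sqrt(2*r2/(r1+r2)) - 1) = 1586.0205 m/s
dv2 = sqrt(mu/r2)*(1 - sqrt(2*r1/(r1+r2))) = 1186.8654 m/s
total dv = |dv1| + |dv2| = 1586.0205 + 1186.8654 = 2772.8859 m/s = 2.7729 km/s

2.7729 km/s


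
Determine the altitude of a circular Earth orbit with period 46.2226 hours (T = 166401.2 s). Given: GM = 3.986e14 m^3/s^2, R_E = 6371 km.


T = 166401.2 s
r = (mu*T^2/(4*pi^2))^(1/3) = (3.986e14 * 166401.2^2 / (4*pi^2))^(1/3)
r = 6.5387814e+07 m = 65387.8145 km
alt = r - R_E = 65387.8145 - 6371 = 59016.8145 km

59016.8145 km


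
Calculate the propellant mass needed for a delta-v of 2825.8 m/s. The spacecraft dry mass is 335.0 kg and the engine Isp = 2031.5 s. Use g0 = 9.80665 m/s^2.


ve = Isp * g0 = 2031.5 * 9.80665 = 19922.209475 m/s
mass ratio = exp(dv/ve) = exp(2825.8/19922.209475) = 1.15239421
m_prop = m_dry * (mr - 1) = 335.0 * (1.15239421 - 1)
m_prop = 51.0521 kg

51.0521 kg


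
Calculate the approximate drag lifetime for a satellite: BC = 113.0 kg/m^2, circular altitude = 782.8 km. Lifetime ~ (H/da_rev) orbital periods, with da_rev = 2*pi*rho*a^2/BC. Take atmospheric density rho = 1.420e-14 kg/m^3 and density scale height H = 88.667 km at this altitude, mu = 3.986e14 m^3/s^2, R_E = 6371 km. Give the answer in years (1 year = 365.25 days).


a = R_E + alt = 7153.8000 km = 7.1538e+06 m
da_rev = 2*pi*rho*a^2/BC = 2*pi*1.420e-14*(7.1538e+06)^2/113.0 = 0.0404076281 m per revolution
N = H/da_rev = 88667.0000 m / 0.0404076281 m = 2.1943134e+06 revolutions
P = 2*pi*sqrt(a^3/mu) = 6021.6625 s
lifetime = N*P = 2.1943134e+06 * 6021.6625 = 1.3213415e+10 s = 152933.0419 days
years = 152933.0419 / 365.25 = 418.7078 years

418.7078 years


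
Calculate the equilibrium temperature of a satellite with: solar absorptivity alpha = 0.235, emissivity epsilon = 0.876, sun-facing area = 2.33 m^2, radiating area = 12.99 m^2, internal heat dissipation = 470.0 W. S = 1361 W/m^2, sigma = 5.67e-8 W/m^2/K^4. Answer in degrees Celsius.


Numerator = alpha*S*A_sun + Q_int = 0.235*1361*2.33 + 470.0 = 1215.2155 W
Denominator = eps*sigma*A_rad = 0.876*5.67e-8*12.99 = 6.4520291e-07 W/K^4
T^4 = 1.8834626e+09 K^4
T = 208.3240 K = -64.8260 C

-64.8260 degrees Celsius


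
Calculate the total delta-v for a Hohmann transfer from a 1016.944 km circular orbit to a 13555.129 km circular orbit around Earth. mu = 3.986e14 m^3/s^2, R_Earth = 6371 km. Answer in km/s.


r1 = 7387.9440 km = 7.387944e+06 m
r2 = 19926.1290 km = 1.9926129e+07 m
dv1 = sqrt(mu/r1)*(sqrt(2*r2/(r1+r2)) - 1) = 1527.1244 m/s
dv2 = sqrt(mu/r2)*(1 - sqrt(2*r1/(r1+r2))) = 1182.9881 m/s
total dv = |dv1| + |dv2| = 1527.1244 + 1182.9881 = 2710.1126 m/s = 2.7101 km/s

2.7101 km/s


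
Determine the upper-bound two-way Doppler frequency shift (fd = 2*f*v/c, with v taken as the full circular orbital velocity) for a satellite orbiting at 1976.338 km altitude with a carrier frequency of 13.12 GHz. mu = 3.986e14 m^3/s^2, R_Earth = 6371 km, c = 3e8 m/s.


r = 8.347338e+06 m
v = sqrt(mu/r) = 6910.2641 m/s (worst-case radial velocity)
f = 13.12 GHz = 1.312e+10 Hz
fd = 2*f*v/c = 2*1.312e+10*6910.2641/3.0e+08
fd = 604417.7691 Hz

604417.7691 Hz


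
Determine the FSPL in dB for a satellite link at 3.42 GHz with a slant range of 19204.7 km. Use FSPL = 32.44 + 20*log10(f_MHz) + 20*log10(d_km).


f = 3.42 GHz = 3420.0000 MHz
d = 19204.7 km
FSPL = 32.44 + 20*log10(3420.0000) + 20*log10(19204.7)
FSPL = 32.44 + 70.6805 + 85.6682
FSPL = 188.7887 dB

188.7887 dB


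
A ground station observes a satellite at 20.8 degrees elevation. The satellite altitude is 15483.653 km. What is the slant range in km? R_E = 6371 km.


h = 15483.653 km, el = 20.8 deg
d = -R_E*sin(el) + sqrt((R_E*sin(el))^2 + 2*R_E*h + h^2)
d = -6371.0000*sin(0.3630285) + sqrt((6371.0000*0.355107)^2 + 2*6371.0000*15483.653 + 15483.653^2)
d = 18765.0863 km

18765.0863 km


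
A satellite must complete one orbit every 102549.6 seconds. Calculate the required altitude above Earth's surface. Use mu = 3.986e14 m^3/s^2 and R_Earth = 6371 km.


T = 102549.6 s
r = (mu*T^2/(4*pi^2))^(1/3) = (3.986e14 * 102549.6^2 / (4*pi^2))^(1/3)
r = 4.7353109e+07 m = 47353.1092 km
alt = r - R_E = 47353.1092 - 6371 = 40982.1092 km

40982.1092 km


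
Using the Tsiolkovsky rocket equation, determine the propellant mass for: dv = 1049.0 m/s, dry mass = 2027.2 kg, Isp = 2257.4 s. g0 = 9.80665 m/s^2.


ve = Isp * g0 = 2257.4 * 9.80665 = 22137.531710 m/s
mass ratio = exp(dv/ve) = exp(1049.0/22137.531710) = 1.04852623
m_prop = m_dry * (mr - 1) = 2027.2 * (1.04852623 - 1)
m_prop = 98.3724 kg

98.3724 kg


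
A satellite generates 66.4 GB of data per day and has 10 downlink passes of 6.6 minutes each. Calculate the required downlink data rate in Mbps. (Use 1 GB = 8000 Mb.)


total contact time = 10 * 6.6 * 60 = 3960.0000 s
data = 66.4 GB = 531200.0000 Mb
rate = 531200.0000 / 3960.0000 = 134.1414 Mbps

134.1414 Mbps


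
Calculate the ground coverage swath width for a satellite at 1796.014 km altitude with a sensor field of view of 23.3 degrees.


FOV = 23.3 deg = 0.4066617 rad
swath = 2 * alt * tan(FOV/2) = 2 * 1796.014 * tan(0.2033309)
swath = 2 * 1796.014 * 0.2061801
swath = 740.6048 km

740.6048 km


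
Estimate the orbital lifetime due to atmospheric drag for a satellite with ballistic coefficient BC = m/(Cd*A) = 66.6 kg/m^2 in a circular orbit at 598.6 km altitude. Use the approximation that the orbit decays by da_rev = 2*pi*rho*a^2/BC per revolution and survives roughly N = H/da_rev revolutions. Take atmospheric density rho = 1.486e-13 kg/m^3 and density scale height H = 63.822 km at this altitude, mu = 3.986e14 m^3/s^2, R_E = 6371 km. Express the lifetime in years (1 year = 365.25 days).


a = R_E + alt = 6969.6000 km = 6.9696e+06 m
da_rev = 2*pi*rho*a^2/BC = 2*pi*1.486e-13*(6.9696e+06)^2/66.6 = 0.680989093 m per revolution
N = H/da_rev = 63822.0000 m / 0.680989093 m = 93719.5627 revolutions
P = 2*pi*sqrt(a^3/mu) = 5790.5925 s
lifetime = N*P = 93719.5627 * 5790.5925 = 5.4269179e+08 s = 6281.1550 days
years = 6281.1550 / 365.25 = 17.1969 years

17.1969 years


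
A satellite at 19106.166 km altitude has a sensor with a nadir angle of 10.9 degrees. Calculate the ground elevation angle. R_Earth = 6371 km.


r = R_E + alt = 25477.1660 km
Law of sines in the satellite / Earth-center / ground-point triangle:
  sin(nadir)/R_E = sin(90 + el)/r  =>  cos(el) = (r/R_E)*sin(nadir)
cos(el) = (25477.1660 / 6371.0000) * sin(10.9 deg) = 0.7561789
el = arccos(0.7561789) = 40.8715 deg
(Earth-central angle = 90 - nadir - el = 38.2285 deg)

40.8715 degrees


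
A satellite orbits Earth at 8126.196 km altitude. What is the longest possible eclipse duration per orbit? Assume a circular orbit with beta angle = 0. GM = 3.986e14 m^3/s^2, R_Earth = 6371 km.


r = 14497.1960 km
T = 289.5249 min
Eclipse fraction = arcsin(R_E/r)/pi = arcsin(6371.0000/14497.1960)/pi
= arcsin(0.4394643)/pi = 0.1448317
Eclipse duration = 0.1448317 * 289.5249 = 41.9324 min

41.9324 minutes


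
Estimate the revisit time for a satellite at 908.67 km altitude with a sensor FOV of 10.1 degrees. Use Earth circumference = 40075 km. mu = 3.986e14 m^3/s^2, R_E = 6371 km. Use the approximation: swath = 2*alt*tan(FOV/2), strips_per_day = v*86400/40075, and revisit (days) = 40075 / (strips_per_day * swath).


swath = 2*908.67*tan(0.08813913) = 160.5948 km
v = sqrt(mu/r) = 7399.6776 m/s = 7.3997 km/s
strips/day = v*86400/40075 = 7.3997*86400/40075 = 15.9534
coverage/day = strips * swath = 15.9534 * 160.5948 = 2562.0323 km
revisit = 40075 / 2562.0323 = 15.6419 days

15.6419 days


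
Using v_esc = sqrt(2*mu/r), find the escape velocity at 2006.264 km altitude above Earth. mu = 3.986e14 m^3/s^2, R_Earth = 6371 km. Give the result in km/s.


r = 6371.0 + 2006.264 = 8377.2640 km = 8.377264e+06 m
v_esc = sqrt(2*mu/r) = sqrt(2*3.986e14 / 8.377264e+06)
v_esc = 9755.1184 m/s = 9.7551 km/s

9.7551 km/s


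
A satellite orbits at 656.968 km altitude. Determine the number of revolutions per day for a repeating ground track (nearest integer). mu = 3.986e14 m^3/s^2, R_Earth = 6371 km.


r = 7.027968e+06 m
T = 2*pi*sqrt(r^3/mu) = 5863.4859 s = 97.7248 min
revs/day = 1440 / 97.7248 = 14.7353
Rounded: 15 revolutions per day

15 revolutions per day


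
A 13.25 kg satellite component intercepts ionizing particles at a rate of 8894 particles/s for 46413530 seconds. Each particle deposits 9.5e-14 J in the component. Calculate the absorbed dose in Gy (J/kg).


Total energy deposited = rate * time * E_per
  = 8894 * 46413530 * 9.5e-14 = 0.03921618 J
Dose = E_total / mass = 0.03921618 / 13.25
Dose = 0.002959712 Gy

0.0030 Gy


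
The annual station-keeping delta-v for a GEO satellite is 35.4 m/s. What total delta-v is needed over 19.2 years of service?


dV = rate * years = 35.4 * 19.2
dV = 679.6800 m/s

679.6800 m/s


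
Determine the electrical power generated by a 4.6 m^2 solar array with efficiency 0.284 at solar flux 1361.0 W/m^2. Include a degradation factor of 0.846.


P = area * eta * S * degradation
P = 4.6 * 0.284 * 1361.0 * 0.846
P = 1504.1968 W

1504.1968 W


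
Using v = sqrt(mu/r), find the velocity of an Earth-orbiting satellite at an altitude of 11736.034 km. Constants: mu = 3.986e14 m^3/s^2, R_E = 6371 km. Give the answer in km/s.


r = R_E + alt = 6371.0 + 11736.034 = 18107.0340 km = 1.8107034e+07 m
v = sqrt(mu/r) = sqrt(3.986e14 / 1.8107034e+07) = 4691.8594 m/s = 4.6919 km/s

4.6919 km/s


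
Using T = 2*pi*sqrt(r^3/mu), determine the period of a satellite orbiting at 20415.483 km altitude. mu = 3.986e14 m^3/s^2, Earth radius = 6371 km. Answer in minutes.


r = 26786.4830 km = 2.6786483e+07 m
T = 2*pi*sqrt(r^3/mu) = 2*pi*sqrt(1.9219721e+22 / 3.986e14)
T = 43629.9549 s = 727.1659 min

727.1659 minutes


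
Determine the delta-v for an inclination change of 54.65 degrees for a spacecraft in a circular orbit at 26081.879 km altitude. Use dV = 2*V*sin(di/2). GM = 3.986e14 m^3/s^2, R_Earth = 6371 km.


r = 32452.8790 km = 3.2452879e+07 m
V = sqrt(mu/r) = 3504.6289 m/s
di = 54.65 deg = 0.9538224 rad
dV = 2*V*sin(di/2) = 2*3504.6289*sin(0.4769112)
dV = 3217.5103 m/s = 3.2175 km/s

3.2175 km/s


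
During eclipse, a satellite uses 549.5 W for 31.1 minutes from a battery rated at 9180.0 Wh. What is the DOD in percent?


E_used = P * t / 60 = 549.5 * 31.1 / 60 = 284.8242 Wh
DOD = E_used / E_total * 100 = 284.8242 / 9180.0 * 100
DOD = 3.1027 %

3.1027 %


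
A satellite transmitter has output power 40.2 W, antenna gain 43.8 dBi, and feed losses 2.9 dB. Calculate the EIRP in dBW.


Pt = 40.2 W = 16.0423 dBW
EIRP = Pt_dBW + Gt - losses = 16.0423 + 43.8 - 2.9 = 56.9423 dBW

56.9423 dBW


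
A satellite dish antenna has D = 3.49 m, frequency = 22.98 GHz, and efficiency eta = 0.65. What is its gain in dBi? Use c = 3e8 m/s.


lambda = c/f = 3e8 / 2.298e+10 = 0.01305483 m
G = eta*(pi*D/lambda)^2 = 0.65*(pi*3.49/0.01305483)^2
G = 458481.1610 (linear)
G = 10*log10(458481.1610) = 56.6132 dBi

56.6132 dBi


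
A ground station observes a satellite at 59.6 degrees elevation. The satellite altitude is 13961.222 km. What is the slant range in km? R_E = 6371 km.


h = 13961.222 km, el = 59.6 deg
d = -R_E*sin(el) + sqrt((R_E*sin(el))^2 + 2*R_E*h + h^2)
d = -6371.0000*sin(1.0402) + sqrt((6371.0000*0.8625137)^2 + 2*6371.0000*13961.222 + 13961.222^2)
d = 14579.9212 km

14579.9212 km


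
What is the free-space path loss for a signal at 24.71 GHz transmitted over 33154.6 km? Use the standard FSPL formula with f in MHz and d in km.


f = 24.71 GHz = 24710.0000 MHz
d = 33154.6 km
FSPL = 32.44 + 20*log10(24710.0000) + 20*log10(33154.6)
FSPL = 32.44 + 87.8575 + 90.4109
FSPL = 210.7083 dB

210.7083 dB


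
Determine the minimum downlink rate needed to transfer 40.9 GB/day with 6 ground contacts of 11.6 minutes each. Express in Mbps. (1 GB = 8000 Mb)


total contact time = 6 * 11.6 * 60 = 4176.0000 s
data = 40.9 GB = 327200.0000 Mb
rate = 327200.0000 / 4176.0000 = 78.3525 Mbps

78.3525 Mbps


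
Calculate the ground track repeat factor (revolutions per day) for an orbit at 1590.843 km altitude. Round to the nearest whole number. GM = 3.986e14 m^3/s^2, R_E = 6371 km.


r = 7.961843e+06 m
T = 2*pi*sqrt(r^3/mu) = 7070.1990 s = 117.8366 min
revs/day = 1440 / 117.8366 = 12.2203
Rounded: 12 revolutions per day

12 revolutions per day


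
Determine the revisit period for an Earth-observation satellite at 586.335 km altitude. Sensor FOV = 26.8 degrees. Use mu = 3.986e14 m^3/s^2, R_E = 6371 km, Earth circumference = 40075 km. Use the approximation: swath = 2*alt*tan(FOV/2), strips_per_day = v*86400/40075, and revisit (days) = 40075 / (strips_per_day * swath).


swath = 2*586.335*tan(0.2338741) = 279.3694 km
v = sqrt(mu/r) = 7569.1514 m/s = 7.5692 km/s
strips/day = v*86400/40075 = 7.5692*86400/40075 = 16.3188
coverage/day = strips * swath = 16.3188 * 279.3694 = 4558.9648 km
revisit = 40075 / 4558.9648 = 8.7904 days

8.7904 days


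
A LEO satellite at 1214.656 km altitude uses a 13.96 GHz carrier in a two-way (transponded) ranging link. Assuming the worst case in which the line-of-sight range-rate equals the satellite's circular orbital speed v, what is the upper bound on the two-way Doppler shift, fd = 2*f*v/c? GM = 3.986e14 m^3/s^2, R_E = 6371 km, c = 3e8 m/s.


r = 7.585656e+06 m
v = sqrt(mu/r) = 7248.8994 m/s (worst-case radial velocity)
f = 13.96 GHz = 1.396e+10 Hz
fd = 2*f*v/c = 2*1.396e+10*7248.8994/3.0e+08
fd = 674630.9080 Hz

674630.9080 Hz


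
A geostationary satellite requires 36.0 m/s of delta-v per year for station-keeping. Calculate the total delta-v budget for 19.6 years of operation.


dV = rate * years = 36.0 * 19.6
dV = 705.6000 m/s

705.6000 m/s


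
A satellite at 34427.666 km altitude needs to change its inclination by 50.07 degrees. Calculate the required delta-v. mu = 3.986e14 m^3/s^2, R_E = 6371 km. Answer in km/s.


r = 40798.6660 km = 4.0798666e+07 m
V = sqrt(mu/r) = 3125.6883 m/s
di = 50.07 deg = 0.8738864 rad
dV = 2*V*sin(di/2) = 2*3125.6883*sin(0.4369432)
dV = 2645.4064 m/s = 2.6454 km/s

2.6454 km/s


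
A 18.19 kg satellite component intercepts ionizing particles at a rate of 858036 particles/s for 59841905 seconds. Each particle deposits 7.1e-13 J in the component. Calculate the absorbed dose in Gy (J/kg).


Total energy deposited = rate * time * E_per
  = 858036 * 59841905 * 7.1e-13 = 36.4560 J
Dose = E_total / mass = 36.4560 / 18.19
Dose = 2.0042 Gy

2.0042 Gy


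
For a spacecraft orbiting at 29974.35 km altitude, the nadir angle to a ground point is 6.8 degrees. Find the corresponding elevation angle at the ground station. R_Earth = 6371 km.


r = R_E + alt = 36345.3500 km
Law of sines in the satellite / Earth-center / ground-point triangle:
  sin(nadir)/R_E = sin(90 + el)/r  =>  cos(el) = (r/R_E)*sin(nadir)
cos(el) = (36345.3500 / 6371.0000) * sin(6.8 deg) = 0.6754722
el = arccos(0.6754722) = 47.5092 deg
(Earth-central angle = 90 - nadir - el = 35.6908 deg)

47.5092 degrees


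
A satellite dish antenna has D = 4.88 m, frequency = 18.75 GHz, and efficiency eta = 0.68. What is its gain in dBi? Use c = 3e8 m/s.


lambda = c/f = 3e8 / 1.875e+10 = 0.0160 m
G = eta*(pi*D/lambda)^2 = 0.68*(pi*4.88/0.0160)^2
G = 624321.5656 (linear)
G = 10*log10(624321.5656) = 57.9541 dBi

57.9541 dBi


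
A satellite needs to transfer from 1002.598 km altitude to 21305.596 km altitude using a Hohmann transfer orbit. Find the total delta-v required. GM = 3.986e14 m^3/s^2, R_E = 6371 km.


r1 = 7373.5980 km = 7.373598e+06 m
r2 = 27676.5960 km = 2.7676596e+07 m
dv1 = sqrt(mu/r1)*(sqrt(2*r2/(r1+r2)) - 1) = 1887.2433 m/s
dv2 = sqrt(mu/r2)*(1 - sqrt(2*r1/(r1+r2))) = 1333.3800 m/s
total dv = |dv1| + |dv2| = 1887.2433 + 1333.3800 = 3220.6233 m/s = 3.2206 km/s

3.2206 km/s


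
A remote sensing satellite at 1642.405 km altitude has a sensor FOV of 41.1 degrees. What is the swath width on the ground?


FOV = 41.1 deg = 0.7173303 rad
swath = 2 * alt * tan(FOV/2) = 2 * 1642.405 * tan(0.3586652)
swath = 2 * 1642.405 * 0.3748797
swath = 1231.4085 km

1231.4085 km


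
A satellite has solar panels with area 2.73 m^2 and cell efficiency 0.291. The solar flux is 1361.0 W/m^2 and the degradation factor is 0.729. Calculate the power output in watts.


P = area * eta * S * degradation
P = 2.73 * 0.291 * 1361.0 * 0.729
P = 788.2088 W

788.2088 W


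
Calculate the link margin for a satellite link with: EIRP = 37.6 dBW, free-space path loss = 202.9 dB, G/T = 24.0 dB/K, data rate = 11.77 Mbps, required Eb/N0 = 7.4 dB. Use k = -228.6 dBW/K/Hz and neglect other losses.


C/N0 = EIRP - FSPL + G/T - k = 37.6 - 202.9 + 24.0 - (-228.6)
C/N0 = 87.3000 dB-Hz
R_b = 11.77 Mbps = 1.177e+07 bps -> 10*log10(R_b) = 70.7078 dB-Hz
Eb/N0 = C/N0 - 10*log10(R_b) = 87.3000 - 70.7078 = 16.5922 dB
Margin = Eb/N0 - Eb/N0_req = 16.5922 - 7.4 = 9.1922 dB (link closes)

9.1922 dB


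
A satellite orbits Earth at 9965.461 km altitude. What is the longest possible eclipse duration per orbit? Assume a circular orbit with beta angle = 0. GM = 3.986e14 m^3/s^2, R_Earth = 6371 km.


r = 16336.4610 km
T = 346.3354 min
Eclipse fraction = arcsin(R_E/r)/pi = arcsin(6371.0000/16336.4610)/pi
= arcsin(0.3899865)/pi = 0.1275203
Eclipse duration = 0.1275203 * 346.3354 = 44.1648 min

44.1648 minutes


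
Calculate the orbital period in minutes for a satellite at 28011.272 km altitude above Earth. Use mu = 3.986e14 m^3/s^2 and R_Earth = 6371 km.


r = 34382.2720 km = 3.4382272e+07 m
T = 2*pi*sqrt(r^3/mu) = 2*pi*sqrt(4.0644681e+22 / 3.986e14)
T = 63447.2903 s = 1057.4548 min

1057.4548 minutes


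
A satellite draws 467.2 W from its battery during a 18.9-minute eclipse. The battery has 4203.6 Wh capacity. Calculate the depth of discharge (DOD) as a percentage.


E_used = P * t / 60 = 467.2 * 18.9 / 60 = 147.1680 Wh
DOD = E_used / E_total * 100 = 147.1680 / 4203.6 * 100
DOD = 3.5010 %

3.5010 %


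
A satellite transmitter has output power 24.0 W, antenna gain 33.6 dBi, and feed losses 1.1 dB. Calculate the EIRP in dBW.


Pt = 24.0 W = 13.8021 dBW
EIRP = Pt_dBW + Gt - losses = 13.8021 + 33.6 - 1.1 = 46.3021 dBW

46.3021 dBW


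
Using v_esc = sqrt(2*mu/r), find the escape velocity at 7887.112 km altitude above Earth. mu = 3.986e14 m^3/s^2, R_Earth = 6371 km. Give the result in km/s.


r = 6371.0 + 7887.112 = 14258.1120 km = 1.4258112e+07 m
v_esc = sqrt(2*mu/r) = sqrt(2*3.986e14 / 1.4258112e+07)
v_esc = 7477.4348 m/s = 7.4774 km/s

7.4774 km/s


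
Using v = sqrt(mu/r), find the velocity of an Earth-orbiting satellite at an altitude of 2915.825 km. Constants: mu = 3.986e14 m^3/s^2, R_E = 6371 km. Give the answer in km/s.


r = R_E + alt = 6371.0 + 2915.825 = 9286.8250 km = 9.286825e+06 m
v = sqrt(mu/r) = sqrt(3.986e14 / 9.286825e+06) = 6551.4136 m/s = 6.5514 km/s

6.5514 km/s


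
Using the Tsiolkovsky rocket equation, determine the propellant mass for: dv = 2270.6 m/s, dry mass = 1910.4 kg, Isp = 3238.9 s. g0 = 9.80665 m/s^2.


ve = Isp * g0 = 3238.9 * 9.80665 = 31762.758685 m/s
mass ratio = exp(dv/ve) = exp(2270.6/31762.758685) = 1.07410336
m_prop = m_dry * (mr - 1) = 1910.4 * (1.07410336 - 1)
m_prop = 141.5671 kg

141.5671 kg


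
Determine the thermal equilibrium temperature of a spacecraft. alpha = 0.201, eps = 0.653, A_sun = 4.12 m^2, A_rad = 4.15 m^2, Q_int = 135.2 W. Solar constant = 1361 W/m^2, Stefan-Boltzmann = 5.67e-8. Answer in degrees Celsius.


Numerator = alpha*S*A_sun + Q_int = 0.201*1361*4.12 + 135.2 = 1262.2713 W
Denominator = eps*sigma*A_rad = 0.653*5.67e-8*4.15 = 1.5365417e-07 W/K^4
T^4 = 8.2150153e+09 K^4
T = 301.0593 K = 27.9093 C

27.9093 degrees Celsius


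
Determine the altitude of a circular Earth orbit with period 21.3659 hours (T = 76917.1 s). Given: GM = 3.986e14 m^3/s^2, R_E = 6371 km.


T = 76917.1 s
r = (mu*T^2/(4*pi^2))^(1/3) = (3.986e14 * 76917.1^2 / (4*pi^2))^(1/3)
r = 3.9090791e+07 m = 39090.7906 km
alt = r - R_E = 39090.7906 - 6371 = 32719.7906 km

32719.7906 km
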